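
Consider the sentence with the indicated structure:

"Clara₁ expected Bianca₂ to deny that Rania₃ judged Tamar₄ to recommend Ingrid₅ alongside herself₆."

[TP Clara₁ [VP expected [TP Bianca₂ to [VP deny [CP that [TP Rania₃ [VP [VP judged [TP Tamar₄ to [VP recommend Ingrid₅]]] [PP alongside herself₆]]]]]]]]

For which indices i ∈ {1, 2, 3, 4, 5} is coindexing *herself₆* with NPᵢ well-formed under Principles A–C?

{3}

*herself* is an anaphor, so Principle A applies: it must be bound in its binding domain.
Binding domain of *herself₆*: the embedded TP, whose subject is Rania₃.
*Clara₁* c-commands the anaphor but is outside its binding domain → cannot satisfy Principle A.
*Bianca₂* c-commands the anaphor but is outside its binding domain → cannot satisfy Principle A.
*Rania₃* c-commands the anaphor within its binding domain → licit binder.
*Tamar₄* does not c-command the anaphor → cannot bind it.
*Ingrid₅* does not c-command the anaphor → cannot bind it.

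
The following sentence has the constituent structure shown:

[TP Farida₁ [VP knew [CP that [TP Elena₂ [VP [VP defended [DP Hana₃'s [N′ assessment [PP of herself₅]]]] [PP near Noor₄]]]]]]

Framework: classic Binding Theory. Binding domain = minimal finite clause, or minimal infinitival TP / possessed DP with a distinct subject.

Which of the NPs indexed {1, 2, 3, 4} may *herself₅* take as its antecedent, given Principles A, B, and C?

*herself* is an anaphor, so Principle A applies: it must be bound in its binding domain.
Binding domain of *herself₅*: the possessed DP, whose subject is Hana₃.
*Farida₁* c-commands the anaphor but is outside its binding domain → cannot satisfy Principle A.
*Elena₂* c-commands the anaphor but is outside its binding domain → cannot satisfy Principle A.
*Hana₃* c-commands the anaphor within its binding domain → licit binder.
*Noor₄* does not c-command the anaphor → cannot bind it.

{3}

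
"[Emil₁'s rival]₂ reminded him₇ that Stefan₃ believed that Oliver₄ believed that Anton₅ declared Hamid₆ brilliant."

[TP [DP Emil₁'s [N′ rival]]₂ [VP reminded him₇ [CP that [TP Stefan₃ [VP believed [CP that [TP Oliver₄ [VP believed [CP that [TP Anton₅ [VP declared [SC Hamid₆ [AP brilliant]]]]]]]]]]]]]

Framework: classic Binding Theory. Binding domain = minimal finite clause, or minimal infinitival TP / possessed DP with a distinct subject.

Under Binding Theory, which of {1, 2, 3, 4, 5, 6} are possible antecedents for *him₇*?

{1}

*him* is a pronoun, so Principle B applies: it must be free in its binding domain.
Binding domain of *him₇*: the matrix TP, whose subject is [Emil₁'s rival]₂.
*Emil₁* and the pronoun do not c-command one another → neither Principle B nor Principle C is at stake; coindexation permitted.
*[Emil₁'s rival]₂* c-commands the pronoun within its binding domain → coindexation would violate Principle B.
*Stefan₃*: the pronoun c-commands this R-expression → coindexation would violate Principle C on *Stefan₃*.
*Oliver₄*: the pronoun c-commands this R-expression → coindexation would violate Principle C on *Oliver₄*.
*Anton₅*: the pronoun c-commands this R-expression → coindexation would violate Principle C on *Anton₅*.
*Hamid₆*: the pronoun c-commands this R-expression → coindexation would violate Principle C on *Hamid₆*.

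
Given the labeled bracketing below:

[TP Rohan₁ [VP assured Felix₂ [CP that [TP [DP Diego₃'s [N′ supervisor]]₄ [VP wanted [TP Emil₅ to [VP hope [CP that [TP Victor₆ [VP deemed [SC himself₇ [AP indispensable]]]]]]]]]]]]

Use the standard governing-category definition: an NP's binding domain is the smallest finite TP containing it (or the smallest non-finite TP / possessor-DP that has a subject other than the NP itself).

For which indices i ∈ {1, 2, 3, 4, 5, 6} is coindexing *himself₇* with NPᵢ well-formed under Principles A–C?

*himself* is an anaphor, so Principle A applies: it must be bound in its binding domain.
Binding domain of *himself₇*: the embedded TP, whose subject is Victor₆.
*Rohan₁* c-commands the anaphor but is outside its binding domain → cannot satisfy Principle A.
*Felix₂* c-commands the anaphor but is outside its binding domain → cannot satisfy Principle A.
*Diego₃* does not c-command the anaphor → cannot bind it.
*[Diego₃'s supervisor]₄* c-commands the anaphor but is outside its binding domain → cannot satisfy Principle A.
*Emil₅* c-commands the anaphor but is outside its binding domain → cannot satisfy Principle A.
*Victor₆* c-commands the anaphor within its binding domain → licit binder.

{6}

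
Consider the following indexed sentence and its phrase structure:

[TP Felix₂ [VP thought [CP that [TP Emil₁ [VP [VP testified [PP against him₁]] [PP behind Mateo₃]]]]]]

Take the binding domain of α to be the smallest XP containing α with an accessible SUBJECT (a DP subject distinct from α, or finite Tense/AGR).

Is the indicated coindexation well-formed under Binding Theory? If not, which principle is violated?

Principle B

The two coindexed NPs are *Emil₁* and *him₁*.
*him₁* is a pronoun. Its binding domain is the embedded TP, whose subject is Emil₁.
*Emil₁* c-commands it within that domain and carries the same index.
The pronoun is locally bound → Principle B violation.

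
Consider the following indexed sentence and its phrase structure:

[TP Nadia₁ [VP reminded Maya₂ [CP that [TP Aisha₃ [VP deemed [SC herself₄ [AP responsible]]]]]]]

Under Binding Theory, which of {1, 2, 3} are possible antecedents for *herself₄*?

{3}

*herself* is an anaphor, so Principle A applies: it must be bound in its binding domain.
Binding domain of *herself₄*: the embedded TP, whose subject is Aisha₃.
*Nadia₁* c-commands the anaphor but is outside its binding domain → cannot satisfy Principle A.
*Maya₂* c-commands the anaphor but is outside its binding domain → cannot satisfy Principle A.
*Aisha₃* c-commands the anaphor within its binding domain → licit binder.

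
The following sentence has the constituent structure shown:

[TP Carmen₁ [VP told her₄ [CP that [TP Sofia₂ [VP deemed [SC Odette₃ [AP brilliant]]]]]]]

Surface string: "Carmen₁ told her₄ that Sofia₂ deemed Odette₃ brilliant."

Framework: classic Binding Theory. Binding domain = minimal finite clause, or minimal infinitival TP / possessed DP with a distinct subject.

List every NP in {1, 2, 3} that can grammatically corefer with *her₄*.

*her* is a pronoun, so Principle B applies: it must be free in its binding domain.
Binding domain of *her₄*: the matrix TP, whose subject is Carmen₁.
*Carmen₁* c-commands the pronoun within its binding domain → coindexation would violate Principle B.
*Sofia₂*: the pronoun c-commands this R-expression → coindexation would violate Principle C on *Sofia₂*.
*Odette₃*: the pronoun c-commands this R-expression → coindexation would violate Principle C on *Odette₃*.

none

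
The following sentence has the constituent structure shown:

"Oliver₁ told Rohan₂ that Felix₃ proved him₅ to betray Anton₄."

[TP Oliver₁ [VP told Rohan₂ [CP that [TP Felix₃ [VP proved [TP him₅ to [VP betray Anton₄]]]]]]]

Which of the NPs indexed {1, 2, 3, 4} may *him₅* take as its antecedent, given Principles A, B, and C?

*him* is a pronoun, so Principle B applies: it must be free in its binding domain.
Binding domain of *him₅*: the embedded TP, whose subject is Felix₃.
*Oliver₁* c-commands the pronoun but from outside its binding domain, and is not c-commanded by it → coindexation permitted.
*Rohan₂* c-commands the pronoun but from outside its binding domain, and is not c-commanded by it → coindexation permitted.
*Felix₃* c-commands the pronoun within its binding domain → coindexation would violate Principle B.
*Anton₄*: the pronoun c-commands this R-expression → coindexation would violate Principle C on *Anton₄*.

{1, 2}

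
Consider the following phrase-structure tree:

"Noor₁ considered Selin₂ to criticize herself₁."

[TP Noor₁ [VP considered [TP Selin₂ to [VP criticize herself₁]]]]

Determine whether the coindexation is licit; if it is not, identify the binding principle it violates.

The two coindexed NPs are *Noor₁* and *herself₁*.
*herself₁* is an anaphor. Principle A requires it to be bound within its binding domain — the embedded TP, whose subject is Selin₂.
Within that domain it is c-commanded by *Selin₂*, which does not share its index.
*Noor₁* does c-command the anaphor, but from outside its binding domain.
The anaphor is unbound in its domain → Principle A violation.

Principle A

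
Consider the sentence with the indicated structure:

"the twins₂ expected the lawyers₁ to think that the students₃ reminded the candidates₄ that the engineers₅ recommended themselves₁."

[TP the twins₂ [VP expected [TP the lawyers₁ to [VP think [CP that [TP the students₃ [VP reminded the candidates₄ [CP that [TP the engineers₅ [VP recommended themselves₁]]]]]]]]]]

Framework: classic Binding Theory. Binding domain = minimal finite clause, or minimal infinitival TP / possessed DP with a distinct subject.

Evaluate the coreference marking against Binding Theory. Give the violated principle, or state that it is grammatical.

The two coindexed NPs are *the lawyers₁* and *themselves₁*.
*themselves₁* is an anaphor. Principle A requires it to be bound within its binding domain — the embedded TP, whose subject is the engineers₅.
Within that domain it is c-commanded by *the engineers₅*, which does not share its index.
*the lawyers₁* does c-command the anaphor, but from outside its binding domain.
The anaphor is unbound in its domain → Principle A violation.

Principle A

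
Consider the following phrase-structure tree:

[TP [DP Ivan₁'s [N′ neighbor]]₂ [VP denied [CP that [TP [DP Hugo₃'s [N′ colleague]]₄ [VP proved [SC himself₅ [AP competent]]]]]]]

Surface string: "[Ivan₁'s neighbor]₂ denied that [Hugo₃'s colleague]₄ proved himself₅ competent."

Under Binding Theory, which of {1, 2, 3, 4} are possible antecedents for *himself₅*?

{4}

*himself* is an anaphor, so Principle A applies: it must be bound in its binding domain.
Binding domain of *himself₅*: the embedded TP, whose subject is [Hugo₃'s colleague]₄.
*Ivan₁* does not c-command the anaphor → cannot bind it.
*[Ivan₁'s neighbor]₂* c-commands the anaphor but is outside its binding domain → cannot satisfy Principle A.
*Hugo₃* does not c-command the anaphor → cannot bind it.
*[Hugo₃'s colleague]₄* c-commands the anaphor within its binding domain → licit binder.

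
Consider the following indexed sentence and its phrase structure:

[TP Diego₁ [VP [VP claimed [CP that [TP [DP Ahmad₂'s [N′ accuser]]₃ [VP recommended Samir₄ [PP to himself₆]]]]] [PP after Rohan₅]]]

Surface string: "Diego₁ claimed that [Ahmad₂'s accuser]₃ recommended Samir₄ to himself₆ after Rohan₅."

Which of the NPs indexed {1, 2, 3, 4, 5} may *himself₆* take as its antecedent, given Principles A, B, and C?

{3, 4}

*himself* is an anaphor, so Principle A applies: it must be bound in its binding domain.
Binding domain of *himself₆*: the embedded TP, whose subject is [Ahmad₂'s accuser]₃.
*Diego₁* c-commands the anaphor but is outside its binding domain → cannot satisfy Principle A.
*Ahmad₂* does not c-command the anaphor → cannot bind it.
*[Ahmad₂'s accuser]₃* c-commands the anaphor within its binding domain → licit binder.
*Samir₄* c-commands the anaphor within its binding domain → licit binder.
*Rohan₅* does not c-command the anaphor → cannot bind it.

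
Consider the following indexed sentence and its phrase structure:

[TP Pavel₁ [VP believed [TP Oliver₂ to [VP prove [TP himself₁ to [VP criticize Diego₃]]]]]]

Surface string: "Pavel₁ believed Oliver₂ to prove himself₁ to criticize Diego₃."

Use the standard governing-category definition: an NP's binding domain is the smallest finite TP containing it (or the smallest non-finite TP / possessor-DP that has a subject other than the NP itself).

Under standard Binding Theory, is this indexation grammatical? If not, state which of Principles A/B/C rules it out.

The two coindexed NPs are *Pavel₁* and *himself₁*.
*himself₁* is an anaphor. Principle A requires it to be bound within its binding domain — the embedded TP, whose subject is Oliver₂.
Within that domain it is c-commanded by *Oliver₂*, which does not share its index.
*Pavel₁* does c-command the anaphor, but from outside its binding domain.
The anaphor is unbound in its domain → Principle A violation.

Principle A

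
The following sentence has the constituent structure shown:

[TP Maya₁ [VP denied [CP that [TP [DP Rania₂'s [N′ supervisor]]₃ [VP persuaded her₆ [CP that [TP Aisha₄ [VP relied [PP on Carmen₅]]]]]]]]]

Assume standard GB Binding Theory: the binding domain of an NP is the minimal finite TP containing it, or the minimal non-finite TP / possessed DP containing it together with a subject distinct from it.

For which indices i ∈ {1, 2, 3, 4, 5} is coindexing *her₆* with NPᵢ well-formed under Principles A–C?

*her* is a pronoun, so Principle B applies: it must be free in its binding domain.
Binding domain of *her₆*: the embedded TP, whose subject is [Rania₂'s supervisor]₃.
*Maya₁* c-commands the pronoun but from outside its binding domain, and is not c-commanded by it → coindexation permitted.
*Rania₂* and the pronoun do not c-command one another → neither Principle B nor Principle C is at stake; coindexation permitted.
*[Rania₂'s supervisor]₃* c-commands the pronoun within its binding domain → coindexation would violate Principle B.
*Aisha₄*: the pronoun c-commands this R-expression → coindexation would violate Principle C on *Aisha₄*.
*Carmen₅*: the pronoun c-commands this R-expression → coindexation would violate Principle C on *Carmen₅*.

{1, 2}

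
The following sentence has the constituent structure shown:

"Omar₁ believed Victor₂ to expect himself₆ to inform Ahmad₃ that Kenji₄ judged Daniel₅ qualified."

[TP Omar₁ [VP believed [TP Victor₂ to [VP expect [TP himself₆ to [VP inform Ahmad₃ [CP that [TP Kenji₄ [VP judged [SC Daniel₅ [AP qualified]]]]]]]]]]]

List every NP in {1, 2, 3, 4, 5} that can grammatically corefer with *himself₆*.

*himself* is an anaphor, so Principle A applies: it must be bound in its binding domain.
Binding domain of *himself₆*: the embedded TP, whose subject is Victor₂.
*Omar₁* c-commands the anaphor but is outside its binding domain → cannot satisfy Principle A.
*Victor₂* c-commands the anaphor within its binding domain → licit binder.
*Ahmad₃* does not c-command the anaphor → cannot bind it.
*Kenji₄* does not c-command the anaphor → cannot bind it.
*Daniel₅* does not c-command the anaphor → cannot bind it.

{2}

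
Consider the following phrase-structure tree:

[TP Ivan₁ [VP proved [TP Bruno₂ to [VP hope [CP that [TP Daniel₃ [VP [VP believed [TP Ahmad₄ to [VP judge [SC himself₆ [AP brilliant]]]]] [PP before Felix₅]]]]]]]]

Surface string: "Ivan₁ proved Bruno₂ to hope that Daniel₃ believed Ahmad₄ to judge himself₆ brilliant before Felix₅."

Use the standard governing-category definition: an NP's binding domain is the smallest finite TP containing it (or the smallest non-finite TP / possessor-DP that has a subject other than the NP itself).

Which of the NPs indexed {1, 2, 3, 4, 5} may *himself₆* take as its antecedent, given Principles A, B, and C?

{4}

*himself* is an anaphor, so Principle A applies: it must be bound in its binding domain.
Binding domain of *himself₆*: the embedded TP, whose subject is Ahmad₄.
*Ivan₁* c-commands the anaphor but is outside its binding domain → cannot satisfy Principle A.
*Bruno₂* c-commands the anaphor but is outside its binding domain → cannot satisfy Principle A.
*Daniel₃* c-commands the anaphor but is outside its binding domain → cannot satisfy Principle A.
*Ahmad₄* c-commands the anaphor within its binding domain → licit binder.
*Felix₅* does not c-command the anaphor → cannot bind it.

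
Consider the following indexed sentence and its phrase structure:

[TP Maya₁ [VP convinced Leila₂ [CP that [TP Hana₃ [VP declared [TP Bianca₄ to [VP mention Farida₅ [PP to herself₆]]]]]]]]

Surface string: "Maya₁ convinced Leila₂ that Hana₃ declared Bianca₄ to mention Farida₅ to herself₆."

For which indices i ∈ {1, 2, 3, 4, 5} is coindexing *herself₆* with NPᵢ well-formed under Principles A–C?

{4, 5}

*herself* is an anaphor, so Principle A applies: it must be bound in its binding domain.
Binding domain of *herself₆*: the embedded TP, whose subject is Bianca₄.
*Maya₁* c-commands the anaphor but is outside its binding domain → cannot satisfy Principle A.
*Leila₂* c-commands the anaphor but is outside its binding domain → cannot satisfy Principle A.
*Hana₃* c-commands the anaphor but is outside its binding domain → cannot satisfy Principle A.
*Bianca₄* c-commands the anaphor within its binding domain → licit binder.
*Farida₅* c-commands the anaphor within its binding domain → licit binder.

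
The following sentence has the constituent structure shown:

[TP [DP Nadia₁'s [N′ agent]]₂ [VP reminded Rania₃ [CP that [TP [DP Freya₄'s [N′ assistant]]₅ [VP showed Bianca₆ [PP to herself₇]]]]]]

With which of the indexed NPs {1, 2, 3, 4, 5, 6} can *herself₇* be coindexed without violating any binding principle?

*herself* is an anaphor, so Principle A applies: it must be bound in its binding domain.
Binding domain of *herself₇*: the embedded TP, whose subject is [Freya₄'s assistant]₅.
*Nadia₁* does not c-command the anaphor → cannot bind it.
*[Nadia₁'s agent]₂* c-commands the anaphor but is outside its binding domain → cannot satisfy Principle A.
*Rania₃* c-commands the anaphor but is outside its binding domain → cannot satisfy Principle A.
*Freya₄* does not c-command the anaphor → cannot bind it.
*[Freya₄'s assistant]₅* c-commands the anaphor within its binding domain → licit binder.
*Bianca₆* c-commands the anaphor within its binding domain → licit binder.

{5, 6}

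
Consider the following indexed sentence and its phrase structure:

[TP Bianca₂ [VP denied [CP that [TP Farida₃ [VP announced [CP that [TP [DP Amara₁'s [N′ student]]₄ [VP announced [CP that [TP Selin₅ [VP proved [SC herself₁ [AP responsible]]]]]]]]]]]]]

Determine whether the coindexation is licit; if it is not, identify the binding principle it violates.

Principle A

The two coindexed NPs are *Amara₁* and *herself₁*.
*herself₁* is an anaphor. Principle A requires it to be bound within its binding domain — the embedded TP, whose subject is Selin₅.
Within that domain it is c-commanded by *Selin₅*, which does not share its index.
*Amara₁* does not c-command the anaphor at all.
The anaphor is unbound in its domain → Principle A violation.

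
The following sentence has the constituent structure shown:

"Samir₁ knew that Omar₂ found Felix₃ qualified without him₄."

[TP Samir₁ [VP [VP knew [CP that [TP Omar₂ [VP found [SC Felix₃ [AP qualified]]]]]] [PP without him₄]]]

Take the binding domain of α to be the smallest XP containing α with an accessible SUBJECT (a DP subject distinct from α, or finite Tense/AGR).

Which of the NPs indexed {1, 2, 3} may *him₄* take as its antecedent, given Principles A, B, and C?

{2, 3}

*him* is a pronoun, so Principle B applies: it must be free in its binding domain.
Binding domain of *him₄*: the matrix TP, whose subject is Samir₁.
*Samir₁* c-commands the pronoun within its binding domain → coindexation would violate Principle B.
*Omar₂* and the pronoun do not c-command one another → neither Principle B nor Principle C is at stake; coindexation permitted.
*Felix₃* and the pronoun do not c-command one another → neither Principle B nor Principle C is at stake; coindexation permitted.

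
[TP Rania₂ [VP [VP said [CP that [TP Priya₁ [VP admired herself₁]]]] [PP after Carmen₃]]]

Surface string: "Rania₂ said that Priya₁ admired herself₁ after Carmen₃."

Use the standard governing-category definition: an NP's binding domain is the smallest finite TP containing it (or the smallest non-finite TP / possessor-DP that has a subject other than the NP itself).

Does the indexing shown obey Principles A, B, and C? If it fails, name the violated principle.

The two coindexed NPs are *Priya₁* and *herself₁*.
*herself₁* is an anaphor; its binding domain is the embedded TP, whose subject is Priya₁. *Priya₁* c-commands it within that domain and shares its index, so Principle A is satisfied.
*Priya₁* is an R-expression; *herself₁* does not c-command it, and no other NP shares its index, so Principle C is satisfied.
All principles are respected.

grammatical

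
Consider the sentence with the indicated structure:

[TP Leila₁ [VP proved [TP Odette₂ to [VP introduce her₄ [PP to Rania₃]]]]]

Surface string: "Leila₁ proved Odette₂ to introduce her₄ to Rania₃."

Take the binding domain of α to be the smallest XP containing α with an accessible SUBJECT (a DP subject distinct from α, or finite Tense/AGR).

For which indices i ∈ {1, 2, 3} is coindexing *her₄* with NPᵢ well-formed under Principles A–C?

*her* is a pronoun, so Principle B applies: it must be free in its binding domain.
Binding domain of *her₄*: the embedded TP, whose subject is Odette₂.
*Leila₁* c-commands the pronoun but from outside its binding domain, and is not c-commanded by it → coindexation permitted.
*Odette₂* c-commands the pronoun within its binding domain → coindexation would violate Principle B.
*Rania₃*: the pronoun c-commands this R-expression → coindexation would violate Principle C on *Rania₃*.

{1}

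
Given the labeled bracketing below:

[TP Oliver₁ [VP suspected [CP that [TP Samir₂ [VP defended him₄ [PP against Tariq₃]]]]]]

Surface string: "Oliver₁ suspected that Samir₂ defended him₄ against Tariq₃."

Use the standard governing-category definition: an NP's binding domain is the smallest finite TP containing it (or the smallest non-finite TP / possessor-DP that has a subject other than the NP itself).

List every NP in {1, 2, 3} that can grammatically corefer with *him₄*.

{1}

*him* is a pronoun, so Principle B applies: it must be free in its binding domain.
Binding domain of *him₄*: the embedded TP, whose subject is Samir₂.
*Oliver₁* c-commands the pronoun but from outside its binding domain, and is not c-commanded by it → coindexation permitted.
*Samir₂* c-commands the pronoun within its binding domain → coindexation would violate Principle B.
*Tariq₃*: the pronoun c-commands this R-expression → coindexation would violate Principle C on *Tariq₃*.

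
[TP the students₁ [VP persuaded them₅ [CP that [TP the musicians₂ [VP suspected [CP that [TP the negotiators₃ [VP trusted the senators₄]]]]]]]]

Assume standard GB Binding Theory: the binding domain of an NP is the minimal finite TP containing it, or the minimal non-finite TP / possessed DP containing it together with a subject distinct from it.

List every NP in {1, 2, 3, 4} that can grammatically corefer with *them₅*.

none

*them* is a pronoun, so Principle B applies: it must be free in its binding domain.
Binding domain of *them₅*: the matrix TP, whose subject is the students₁.
*the students₁* c-commands the pronoun within its binding domain → coindexation would violate Principle B.
*the musicians₂*: the pronoun c-commands this R-expression → coindexation would violate Principle C on *the musicians₂*.
*the negotiators₃*: the pronoun c-commands this R-expression → coindexation would violate Principle C on *the negotiators₃*.
*the senators₄*: the pronoun c-commands this R-expression → coindexation would violate Principle C on *the senators₄*.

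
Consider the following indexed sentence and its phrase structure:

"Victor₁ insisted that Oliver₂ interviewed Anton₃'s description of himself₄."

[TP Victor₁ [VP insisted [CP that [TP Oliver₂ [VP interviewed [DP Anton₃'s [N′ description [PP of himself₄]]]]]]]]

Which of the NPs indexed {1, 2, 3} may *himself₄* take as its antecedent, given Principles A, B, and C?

*himself* is an anaphor, so Principle A applies: it must be bound in its binding domain.
Binding domain of *himself₄*: the possessed DP, whose subject is Anton₃.
*Victor₁* c-commands the anaphor but is outside its binding domain → cannot satisfy Principle A.
*Oliver₂* c-commands the anaphor but is outside its binding domain → cannot satisfy Principle A.
*Anton₃* c-commands the anaphor within its binding domain → licit binder.

{3}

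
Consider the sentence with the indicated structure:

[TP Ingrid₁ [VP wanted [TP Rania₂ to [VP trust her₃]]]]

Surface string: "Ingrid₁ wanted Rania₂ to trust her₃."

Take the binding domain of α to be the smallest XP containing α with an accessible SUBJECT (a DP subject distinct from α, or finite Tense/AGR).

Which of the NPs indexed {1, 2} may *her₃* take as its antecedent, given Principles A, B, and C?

{1}

*her* is a pronoun, so Principle B applies: it must be free in its binding domain.
Binding domain of *her₃*: the embedded TP, whose subject is Rania₂.
*Ingrid₁* c-commands the pronoun but from outside its binding domain, and is not c-commanded by it → coindexation permitted.
*Rania₂* c-commands the pronoun within its binding domain → coindexation would violate Principle B.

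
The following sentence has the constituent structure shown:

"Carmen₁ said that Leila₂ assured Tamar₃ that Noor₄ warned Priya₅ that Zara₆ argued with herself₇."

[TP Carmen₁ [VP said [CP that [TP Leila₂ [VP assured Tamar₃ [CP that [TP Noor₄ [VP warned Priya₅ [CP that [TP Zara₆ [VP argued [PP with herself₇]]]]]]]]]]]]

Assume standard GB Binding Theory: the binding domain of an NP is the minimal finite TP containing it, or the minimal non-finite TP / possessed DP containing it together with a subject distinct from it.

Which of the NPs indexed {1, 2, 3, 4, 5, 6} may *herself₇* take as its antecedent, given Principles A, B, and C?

*herself* is an anaphor, so Principle A applies: it must be bound in its binding domain.
Binding domain of *herself₇*: the embedded TP, whose subject is Zara₆.
*Carmen₁* c-commands the anaphor but is outside its binding domain → cannot satisfy Principle A.
*Leila₂* c-commands the anaphor but is outside its binding domain → cannot satisfy Principle A.
*Tamar₃* c-commands the anaphor but is outside its binding domain → cannot satisfy Principle A.
*Noor₄* c-commands the anaphor but is outside its binding domain → cannot satisfy Principle A.
*Priya₅* c-commands the anaphor but is outside its binding domain → cannot satisfy Principle A.
*Zara₆* c-commands the anaphor within its binding domain → licit binder.

{6}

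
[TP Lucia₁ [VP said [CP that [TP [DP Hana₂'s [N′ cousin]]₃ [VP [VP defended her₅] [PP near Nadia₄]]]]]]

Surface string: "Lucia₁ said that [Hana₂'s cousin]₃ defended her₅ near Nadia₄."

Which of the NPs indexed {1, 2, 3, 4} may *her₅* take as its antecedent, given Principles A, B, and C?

*her* is a pronoun, so Principle B applies: it must be free in its binding domain.
Binding domain of *her₅*: the embedded TP, whose subject is [Hana₂'s cousin]₃.
*Lucia₁* c-commands the pronoun but from outside its binding domain, and is not c-commanded by it → coindexation permitted.
*Hana₂* and the pronoun do not c-command one another → neither Principle B nor Principle C is at stake; coindexation permitted.
*[Hana₂'s cousin]₃* c-commands the pronoun within its binding domain → coindexation would violate Principle B.
*Nadia₄* and the pronoun do not c-command one another → neither Principle B nor Principle C is at stake; coindexation permitted.

{1, 2, 4}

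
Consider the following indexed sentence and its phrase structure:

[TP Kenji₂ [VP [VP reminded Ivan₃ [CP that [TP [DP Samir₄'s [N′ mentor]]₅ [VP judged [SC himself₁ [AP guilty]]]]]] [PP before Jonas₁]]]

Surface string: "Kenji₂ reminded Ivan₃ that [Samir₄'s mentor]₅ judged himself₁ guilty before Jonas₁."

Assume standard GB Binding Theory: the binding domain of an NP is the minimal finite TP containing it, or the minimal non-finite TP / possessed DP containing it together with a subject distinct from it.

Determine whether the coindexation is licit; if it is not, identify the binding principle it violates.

Principle A

The two coindexed NPs are *Jonas₁* and *himself₁*.
*himself₁* is an anaphor. Principle A requires it to be bound within its binding domain — the embedded TP, whose subject is [Samir₄'s mentor]₅.
Within that domain it is c-commanded by *[Samir₄'s mentor]₅*, which does not share its index.
*Jonas₁* does not c-command the anaphor at all.
The anaphor is unbound in its domain → Principle A violation.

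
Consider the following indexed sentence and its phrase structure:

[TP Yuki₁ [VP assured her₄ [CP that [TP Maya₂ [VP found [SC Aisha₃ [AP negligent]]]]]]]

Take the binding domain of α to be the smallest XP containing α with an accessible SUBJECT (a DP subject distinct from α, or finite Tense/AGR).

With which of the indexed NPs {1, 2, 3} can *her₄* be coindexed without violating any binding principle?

none

*her* is a pronoun, so Principle B applies: it must be free in its binding domain.
Binding domain of *her₄*: the matrix TP, whose subject is Yuki₁.
*Yuki₁* c-commands the pronoun within its binding domain → coindexation would violate Principle B.
*Maya₂*: the pronoun c-commands this R-expression → coindexation would violate Principle C on *Maya₂*.
*Aisha₃*: the pronoun c-commands this R-expression → coindexation would violate Principle C on *Aisha₃*.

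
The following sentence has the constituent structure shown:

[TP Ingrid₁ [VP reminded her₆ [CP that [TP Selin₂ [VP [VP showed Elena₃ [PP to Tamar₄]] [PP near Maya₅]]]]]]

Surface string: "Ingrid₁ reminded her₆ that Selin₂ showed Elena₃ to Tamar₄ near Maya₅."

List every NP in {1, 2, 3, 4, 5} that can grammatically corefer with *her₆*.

none

*her* is a pronoun, so Principle B applies: it must be free in its binding domain.
Binding domain of *her₆*: the matrix TP, whose subject is Ingrid₁.
*Ingrid₁* c-commands the pronoun within its binding domain → coindexation would violate Principle B.
*Selin₂*: the pronoun c-commands this R-expression → coindexation would violate Principle C on *Selin₂*.
*Elena₃*: the pronoun c-commands this R-expression → coindexation would violate Principle C on *Elena₃*.
*Tamar₄*: the pronoun c-commands this R-expression → coindexation would violate Principle C on *Tamar₄*.
*Maya₅*: the pronoun c-commands this R-expression → coindexation would violate Principle C on *Maya₅*.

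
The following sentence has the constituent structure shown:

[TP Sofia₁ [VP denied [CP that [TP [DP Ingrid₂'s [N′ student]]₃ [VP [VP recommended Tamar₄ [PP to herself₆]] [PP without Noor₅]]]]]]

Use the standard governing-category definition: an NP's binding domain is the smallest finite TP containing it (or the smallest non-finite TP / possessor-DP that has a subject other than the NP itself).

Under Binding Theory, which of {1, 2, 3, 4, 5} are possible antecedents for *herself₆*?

{3, 4}

*herself* is an anaphor, so Principle A applies: it must be bound in its binding domain.
Binding domain of *herself₆*: the embedded TP, whose subject is [Ingrid₂'s student]₃.
*Sofia₁* c-commands the anaphor but is outside its binding domain → cannot satisfy Principle A.
*Ingrid₂* does not c-command the anaphor → cannot bind it.
*[Ingrid₂'s student]₃* c-commands the anaphor within its binding domain → licit binder.
*Tamar₄* c-commands the anaphor within its binding domain → licit binder.
*Noor₅* does not c-command the anaphor → cannot bind it.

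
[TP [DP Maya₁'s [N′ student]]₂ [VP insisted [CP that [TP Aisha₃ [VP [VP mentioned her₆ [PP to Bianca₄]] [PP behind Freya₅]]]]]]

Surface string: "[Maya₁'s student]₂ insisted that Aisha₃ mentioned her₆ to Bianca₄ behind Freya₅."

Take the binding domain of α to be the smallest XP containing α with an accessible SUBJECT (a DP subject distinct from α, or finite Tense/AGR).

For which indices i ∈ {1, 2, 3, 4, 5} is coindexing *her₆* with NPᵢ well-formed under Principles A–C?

{1, 2, 5}

*her* is a pronoun, so Principle B applies: it must be free in its binding domain.
Binding domain of *her₆*: the embedded TP, whose subject is Aisha₃.
*Maya₁* and the pronoun do not c-command one another → neither Principle B nor Principle C is at stake; coindexation permitted.
*[Maya₁'s student]₂* c-commands the pronoun but from outside its binding domain, and is not c-commanded by it → coindexation permitted.
*Aisha₃* c-commands the pronoun within its binding domain → coindexation would violate Principle B.
*Bianca₄*: the pronoun c-commands this R-expression → coindexation would violate Principle C on *Bianca₄*.
*Freya₅* and the pronoun do not c-command one another → neither Principle B nor Principle C is at stake; coindexation permitted.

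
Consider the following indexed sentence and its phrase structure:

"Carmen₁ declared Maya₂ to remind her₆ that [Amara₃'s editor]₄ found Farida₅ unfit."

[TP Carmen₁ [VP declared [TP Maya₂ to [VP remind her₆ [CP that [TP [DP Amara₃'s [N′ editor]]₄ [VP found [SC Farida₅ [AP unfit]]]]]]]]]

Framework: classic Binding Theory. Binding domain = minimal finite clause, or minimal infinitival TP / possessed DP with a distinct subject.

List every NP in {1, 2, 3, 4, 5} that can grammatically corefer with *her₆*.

*her* is a pronoun, so Principle B applies: it must be free in its binding domain.
Binding domain of *her₆*: the embedded TP, whose subject is Maya₂.
*Carmen₁* c-commands the pronoun but from outside its binding domain, and is not c-commanded by it → coindexation permitted.
*Maya₂* c-commands the pronoun within its binding domain → coindexation would violate Principle B.
*Amara₃*: the pronoun c-commands this R-expression → coindexation would violate Principle C on *Amara₃*.
*[Amara₃'s editor]₄*: the pronoun c-commands this R-expression → coindexation would violate Principle C on *[Amara₃'s editor]₄*.
*Farida₅*: the pronoun c-commands this R-expression → coindexation would violate Principle C on *Farida₅*.

{1}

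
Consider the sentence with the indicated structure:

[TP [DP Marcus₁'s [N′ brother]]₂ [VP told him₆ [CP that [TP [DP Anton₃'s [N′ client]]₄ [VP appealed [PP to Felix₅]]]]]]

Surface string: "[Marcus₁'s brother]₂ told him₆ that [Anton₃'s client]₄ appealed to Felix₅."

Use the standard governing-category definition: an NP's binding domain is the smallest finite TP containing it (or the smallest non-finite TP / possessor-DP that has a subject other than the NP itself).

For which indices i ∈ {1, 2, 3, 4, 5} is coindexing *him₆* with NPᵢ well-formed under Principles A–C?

{1}

*him* is a pronoun, so Principle B applies: it must be free in its binding domain.
Binding domain of *him₆*: the matrix TP, whose subject is [Marcus₁'s brother]₂.
*Marcus₁* and the pronoun do not c-command one another → neither Principle B nor Principle C is at stake; coindexation permitted.
*[Marcus₁'s brother]₂* c-commands the pronoun within its binding domain → coindexation would violate Principle B.
*Anton₃*: the pronoun c-commands this R-expression → coindexation would violate Principle C on *Anton₃*.
*[Anton₃'s client]₄*: the pronoun c-commands this R-expression → coindexation would violate Principle C on *[Anton₃'s client]₄*.
*Felix₅*: the pronoun c-commands this R-expression → coindexation would violate Principle C on *Felix₅*.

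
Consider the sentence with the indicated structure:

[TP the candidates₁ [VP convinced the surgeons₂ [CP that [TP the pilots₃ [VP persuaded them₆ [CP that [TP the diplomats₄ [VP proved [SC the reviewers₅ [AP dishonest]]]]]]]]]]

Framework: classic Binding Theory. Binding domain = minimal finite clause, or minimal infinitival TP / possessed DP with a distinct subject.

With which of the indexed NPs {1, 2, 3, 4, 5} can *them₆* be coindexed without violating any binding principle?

*them* is a pronoun, so Principle B applies: it must be free in its binding domain.
Binding domain of *them₆*: the embedded TP, whose subject is the pilots₃.
*the candidates₁* c-commands the pronoun but from outside its binding domain, and is not c-commanded by it → coindexation permitted.
*the surgeons₂* c-commands the pronoun but from outside its binding domain, and is not c-commanded by it → coindexation permitted.
*the pilots₃* c-commands the pronoun within its binding domain → coindexation would violate Principle B.
*the diplomats₄*: the pronoun c-commands this R-expression → coindexation would violate Principle C on *the diplomats₄*.
*the reviewers₅*: the pronoun c-commands this R-expression → coindexation would violate Principle C on *the reviewers₅*.

{1, 2}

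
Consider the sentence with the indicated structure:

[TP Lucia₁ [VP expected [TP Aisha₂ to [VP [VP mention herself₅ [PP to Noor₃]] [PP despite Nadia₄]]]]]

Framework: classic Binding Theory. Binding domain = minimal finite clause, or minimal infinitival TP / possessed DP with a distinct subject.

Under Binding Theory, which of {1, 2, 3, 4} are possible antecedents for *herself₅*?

{2}

*herself* is an anaphor, so Principle A applies: it must be bound in its binding domain.
Binding domain of *herself₅*: the embedded TP, whose subject is Aisha₂.
*Lucia₁* c-commands the anaphor but is outside its binding domain → cannot satisfy Principle A.
*Aisha₂* c-commands the anaphor within its binding domain → licit binder.
*Noor₃* does not c-command the anaphor → cannot bind it.
*Nadia₄* does not c-command the anaphor → cannot bind it.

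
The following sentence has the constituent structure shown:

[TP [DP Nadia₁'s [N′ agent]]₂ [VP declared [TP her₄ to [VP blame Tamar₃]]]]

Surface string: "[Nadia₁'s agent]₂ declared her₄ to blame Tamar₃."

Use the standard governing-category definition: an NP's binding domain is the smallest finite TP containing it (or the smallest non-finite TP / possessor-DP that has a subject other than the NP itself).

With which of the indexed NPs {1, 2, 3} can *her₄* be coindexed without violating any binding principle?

*her* is a pronoun, so Principle B applies: it must be free in its binding domain.
Binding domain of *her₄*: the matrix TP, whose subject is [Nadia₁'s agent]₂.
*Nadia₁* and the pronoun do not c-command one another → neither Principle B nor Principle C is at stake; coindexation permitted.
*[Nadia₁'s agent]₂* c-commands the pronoun within its binding domain → coindexation would violate Principle B.
*Tamar₃*: the pronoun c-commands this R-expression → coindexation would violate Principle C on *Tamar₃*.

{1}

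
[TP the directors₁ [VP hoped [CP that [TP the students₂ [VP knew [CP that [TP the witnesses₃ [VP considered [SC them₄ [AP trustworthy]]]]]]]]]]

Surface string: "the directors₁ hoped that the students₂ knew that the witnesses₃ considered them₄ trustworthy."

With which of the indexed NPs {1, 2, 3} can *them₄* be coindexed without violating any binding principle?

{1, 2}

*them* is a pronoun, so Principle B applies: it must be free in its binding domain.
Binding domain of *them₄*: the embedded TP, whose subject is the witnesses₃.
*the directors₁* c-commands the pronoun but from outside its binding domain, and is not c-commanded by it → coindexation permitted.
*the students₂* c-commands the pronoun but from outside its binding domain, and is not c-commanded by it → coindexation permitted.
*the witnesses₃* c-commands the pronoun within its binding domain → coindexation would violate Principle B.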